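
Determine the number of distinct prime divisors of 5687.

2

5687 = 11^2 · 47
5687 = 11^2 · 47, which has 2 distinct prime factors.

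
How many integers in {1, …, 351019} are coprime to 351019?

333216

Factor: 351019 = 37 · 53 · 179.
φ(351019) = (37−1) · (53−1) · (179−1) = 36 · 52 · 178 = 333216.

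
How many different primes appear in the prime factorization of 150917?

150917 = 13^2 · 893
893 = 19 · 47
150917 = 13^2 · 19 · 47, which has 3 distinct prime factors.

3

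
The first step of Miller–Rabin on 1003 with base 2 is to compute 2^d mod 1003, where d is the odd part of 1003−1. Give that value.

865

1003 − 1 = 1002 = 2^1 · 501, so d = 501.
2^1 ≡ 2 (mod 1003)
2^2 ≡ 2^2 = 4 ≡ 4 (mod 1003)
2^4 ≡ 4^2 = 16 ≡ 16 (mod 1003)
2^8 ≡ 16^2 = 256 ≡ 256 (mod 1003)
2^16 ≡ 256^2 = 65536 ≡ 341 (mod 1003)
2^32 ≡ 341^2 = 116281 ≡ 936 (mod 1003)
2^64 ≡ 936^2 = 876096 ≡ 477 (mod 1003)
2^128 ≡ 477^2 = 227529 ≡ 851 (mod 1003)
2^256 ≡ 851^2 = 724201 ≡ 35 (mod 1003)
501 = 256 + 128 + 64 + 32 + 16 + 4 + 1 in binary powers of 2.
So 2^501 ≡ 35 · 851 · 477 · 936 · 341 · 16 · 2 ≡ 865 (mod 1003).
Squaring chain: 865; never reaches −1, so base 2 is a Miller–Rabin witness that 1003 is composite.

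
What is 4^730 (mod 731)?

16

4^1 ≡ 4 (mod 731)
4^2 ≡ 4^2 = 16 ≡ 16 (mod 731)
4^4 ≡ 16^2 = 256 ≡ 256 (mod 731)
4^8 ≡ 256^2 = 65536 ≡ 477 (mod 731)
4^16 ≡ 477^2 = 227529 ≡ 188 (mod 731)
4^32 ≡ 188^2 = 35344 ≡ 256 (mod 731)
4^64 ≡ 256^2 = 65536 ≡ 477 (mod 731)
4^128 ≡ 477^2 = 227529 ≡ 188 (mod 731)
4^256 ≡ 188^2 = 35344 ≡ 256 (mod 731)
4^512 ≡ 256^2 = 65536 ≡ 477 (mod 731)
730 = 512 + 128 + 64 + 16 + 8 + 2 in binary powers of 2.
So 4^730 ≡ 477 · 188 · 477 · 188 · 477 · 16 ≡ 16 (mod 731).
Since 16 ≠ 1, base 4 is a Fermat witness: 731 is composite.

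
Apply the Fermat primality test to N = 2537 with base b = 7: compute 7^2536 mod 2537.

122

7^1 ≡ 7 (mod 2537)
7^2 ≡ 7^2 = 49 ≡ 49 (mod 2537)
7^4 ≡ 49^2 = 2401 ≡ 2401 (mod 2537)
7^8 ≡ 2401^2 = 5764801 ≡ 737 (mod 2537)
7^16 ≡ 737^2 = 543169 ≡ 251 (mod 2537)
7^32 ≡ 251^2 = 63001 ≡ 2113 (mod 2537)
7^64 ≡ 2113^2 = 4464769 ≡ 2186 (mod 2537)
7^128 ≡ 2186^2 = 4778596 ≡ 1425 (mod 2537)
7^256 ≡ 1425^2 = 2030625 ≡ 1025 (mod 2537)
7^512 ≡ 1025^2 = 1050625 ≡ 307 (mod 2537)
7^1024 ≡ 307^2 = 94249 ≡ 380 (mod 2537)
7^2048 ≡ 380^2 = 144400 ≡ 2328 (mod 2537)
2536 = 2048 + 256 + 128 + 64 + 32 + 8 in binary powers of 2.
So 7^2536 ≡ 2328 · 1025 · 1425 · 2186 · 2113 · 737 ≡ 122 (mod 2537).
Since 122 ≠ 1, base 7 is a Fermat witness: 2537 is composite.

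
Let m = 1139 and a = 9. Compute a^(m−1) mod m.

9^1 ≡ 9 (mod 1139)
9^2 ≡ 9^2 = 81 ≡ 81 (mod 1139)
9^4 ≡ 81^2 = 6561 ≡ 866 (mod 1139)
9^8 ≡ 866^2 = 749956 ≡ 494 (mod 1139)
9^16 ≡ 494^2 = 244036 ≡ 290 (mod 1139)
9^32 ≡ 290^2 = 84100 ≡ 953 (mod 1139)
9^64 ≡ 953^2 = 908209 ≡ 426 (mod 1139)
9^128 ≡ 426^2 = 181476 ≡ 375 (mod 1139)
9^256 ≡ 375^2 = 140625 ≡ 528 (mod 1139)
9^512 ≡ 528^2 = 278784 ≡ 868 (mod 1139)
9^1024 ≡ 868^2 = 753424 ≡ 545 (mod 1139)
1138 = 1024 + 64 + 32 + 16 + 2 in binary powers of 2.
So 9^1138 ≡ 545 · 426 · 953 · 290 · 81 ≡ 625 (mod 1139).
Since 625 ≠ 1, base 9 is a Fermat witness: 1139 is composite.

625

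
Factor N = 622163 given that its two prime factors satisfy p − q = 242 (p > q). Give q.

677

Since p = q + 242, we have 622163 = q(q + 242), so q² + 242q − 622163 = 0.
Discriminant: 242² + 4·622163 = 58564 + 2488652 = 2547216; √2547216 = 1596.
q = (−242 + 1596)/2 = 677, and p = q + 242 = 919.
Check: 677 · 919 = 622163.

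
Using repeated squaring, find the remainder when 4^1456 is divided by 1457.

4^1 ≡ 4 (mod 1457)
4^2 ≡ 4^2 = 16 ≡ 16 (mod 1457)
4^4 ≡ 16^2 = 256 ≡ 256 (mod 1457)
4^8 ≡ 256^2 = 65536 ≡ 1428 (mod 1457)
4^16 ≡ 1428^2 = 2039184 ≡ 841 (mod 1457)
4^32 ≡ 841^2 = 707281 ≡ 636 (mod 1457)
4^64 ≡ 636^2 = 404496 ≡ 907 (mod 1457)
4^128 ≡ 907^2 = 822649 ≡ 901 (mod 1457)
4^256 ≡ 901^2 = 811801 ≡ 252 (mod 1457)
4^512 ≡ 252^2 = 63504 ≡ 853 (mod 1457)
4^1024 ≡ 853^2 = 727609 ≡ 566 (mod 1457)
1456 = 1024 + 256 + 128 + 32 + 16 in binary powers of 2.
So 4^1456 ≡ 566 · 252 · 901 · 636 · 841 ≡ 686 (mod 1457).
Since 686 ≠ 1, base 4 is a Fermat witness: 1457 is composite.

686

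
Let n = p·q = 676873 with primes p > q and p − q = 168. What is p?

911

Since p = q + 168, we have 676873 = q(q + 168), so q² + 168q − 676873 = 0.
Discriminant: 168² + 4·676873 = 28224 + 2707492 = 2735716; √2735716 = 1654.
q = (−168 + 1654)/2 = 743, and p = q + 168 = 911.
Check: 743 · 911 = 676873.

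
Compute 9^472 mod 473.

9^1 ≡ 9 (mod 473)
9^2 ≡ 9^2 = 81 ≡ 81 (mod 473)
9^4 ≡ 81^2 = 6561 ≡ 412 (mod 473)
9^8 ≡ 412^2 = 169744 ≡ 410 (mod 473)
9^16 ≡ 410^2 = 168100 ≡ 185 (mod 473)
9^32 ≡ 185^2 = 34225 ≡ 169 (mod 473)
9^64 ≡ 169^2 = 28561 ≡ 181 (mod 473)
9^128 ≡ 181^2 = 32761 ≡ 124 (mod 473)
9^256 ≡ 124^2 = 15376 ≡ 240 (mod 473)
472 = 256 + 128 + 64 + 16 + 8 in binary powers of 2.
So 9^472 ≡ 240 · 124 · 181 · 185 · 410 ≡ 444 (mod 473).
Since 444 ≠ 1, base 9 is a Fermat witness: 473 is composite.

444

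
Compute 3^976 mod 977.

1

3^1 ≡ 3 (mod 977)
3^2 ≡ 3^2 = 9 ≡ 9 (mod 977)
3^4 ≡ 9^2 = 81 ≡ 81 (mod 977)
3^8 ≡ 81^2 = 6561 ≡ 699 (mod 977)
3^16 ≡ 699^2 = 488601 ≡ 101 (mod 977)
3^32 ≡ 101^2 = 10201 ≡ 431 (mod 977)
3^64 ≡ 431^2 = 185761 ≡ 131 (mod 977)
3^128 ≡ 131^2 = 17161 ≡ 552 (mod 977)
3^256 ≡ 552^2 = 304704 ≡ 857 (mod 977)
3^512 ≡ 857^2 = 734449 ≡ 722 (mod 977)
976 = 512 + 256 + 128 + 64 + 16 in binary powers of 2.
So 3^976 ≡ 722 · 857 · 552 · 131 · 101 ≡ 1 (mod 977).
Since the result is 1, base 3 gives no evidence that 977 is composite.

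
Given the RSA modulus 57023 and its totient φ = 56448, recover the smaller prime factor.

φ(n) = (p−1)(q−1) = n − (p+q) + 1, so p + q = 57023 − 56448 + 1 = 576.
p and q are the roots of t² − 576t + 57023 = 0.
Discriminant: 576² − 4·57023 = 331776 − 228092 = 103684; √103684 = 322.
q = (576 − 322)/2 = 127, p = (576 + 322)/2 = 449.
Check: 127 · 449 = 57023.

127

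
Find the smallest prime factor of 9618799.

43

9618799 is odd.
Digit sum 49, not divisible by 3.
Ends in 9: not divisible by 5.
7: 9618799 = 7·1374114 + 1
11: 9618799 = 11·874436 + 3
13: 9618799 = 13·739907 + 8
17: 9618799 = 17·565811 + 12
19: 9618799 = 19·506252 + 11
23: 9618799 = 23·418208 + 15
29: 9618799 = 29·331682 + 21
31: 9618799 = 31·310283 + 26
37: 9618799 = 37·259967 + 20
41: 9618799 = 41·234604 + 35
43: 9618799 = 43·223693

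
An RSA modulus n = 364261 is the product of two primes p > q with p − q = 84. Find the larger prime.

Since p = q + 84, we have 364261 = q(q + 84), so q² + 84q − 364261 = 0.
Discriminant: 84² + 4·364261 = 7056 + 1457044 = 1464100; √1464100 = 1210.
q = (−84 + 1210)/2 = 563, and p = q + 84 = 647.
Check: 563 · 647 = 364261.

647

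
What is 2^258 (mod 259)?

64

2^1 ≡ 2 (mod 259)
2^2 ≡ 2^2 = 4 ≡ 4 (mod 259)
2^4 ≡ 4^2 = 16 ≡ 16 (mod 259)
2^8 ≡ 16^2 = 256 ≡ 256 (mod 259)
2^16 ≡ 256^2 = 65536 ≡ 9 (mod 259)
2^32 ≡ 9^2 = 81 ≡ 81 (mod 259)
2^64 ≡ 81^2 = 6561 ≡ 86 (mod 259)
2^128 ≡ 86^2 = 7396 ≡ 144 (mod 259)
2^256 ≡ 144^2 = 20736 ≡ 16 (mod 259)
258 = 256 + 2 in binary powers of 2.
So 2^258 ≡ 16 · 4 ≡ 64 (mod 259).
Since 64 ≠ 1, base 2 is a Fermat witness: 259 is composite.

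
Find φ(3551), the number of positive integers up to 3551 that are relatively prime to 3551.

Factor: 3551 = 53 · 67.
φ(3551) = (53−1) · (67−1) = 52 · 66 = 3432.

3432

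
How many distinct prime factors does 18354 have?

18354 = 2 · 9177
9177 = 3 · 3059
3059 = 7 · 437
437 = 19 · 23
18354 = 2 · 3 · 7 · 19 · 23, which has 5 distinct prime factors.

5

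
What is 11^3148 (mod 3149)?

1529

11^1 ≡ 11 (mod 3149)
11^2 ≡ 11^2 = 121 ≡ 121 (mod 3149)
11^4 ≡ 121^2 = 14641 ≡ 2045 (mod 3149)
11^8 ≡ 2045^2 = 4182025 ≡ 153 (mod 3149)
11^16 ≡ 153^2 = 23409 ≡ 1366 (mod 3149)
11^32 ≡ 1366^2 = 1865956 ≡ 1748 (mod 3149)
11^64 ≡ 1748^2 = 3055504 ≡ 974 (mod 3149)
11^128 ≡ 974^2 = 948676 ≡ 827 (mod 3149)
11^256 ≡ 827^2 = 683929 ≡ 596 (mod 3149)
11^512 ≡ 596^2 = 355216 ≡ 2528 (mod 3149)
11^1024 ≡ 2528^2 = 6390784 ≡ 1463 (mod 3149)
11^2048 ≡ 1463^2 = 2140369 ≡ 2198 (mod 3149)
3148 = 2048 + 1024 + 64 + 8 + 4 in binary powers of 2.
So 11^3148 ≡ 2198 · 1463 · 974 · 153 · 2045 ≡ 1529 (mod 3149).
Since 1529 ≠ 1, base 11 is a Fermat witness: 3149 is composite.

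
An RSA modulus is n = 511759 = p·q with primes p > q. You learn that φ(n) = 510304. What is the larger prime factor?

863

φ(n) = (p−1)(q−1) = n − (p+q) + 1, so p + q = 511759 − 510304 + 1 = 1456.
p and q are the roots of t² − 1456t + 511759 = 0.
Discriminant: 1456² − 4·511759 = 2119936 − 2047036 = 72900; √72900 = 270.
q = (1456 − 270)/2 = 593, p = (1456 + 270)/2 = 863.
Check: 593 · 863 = 511759.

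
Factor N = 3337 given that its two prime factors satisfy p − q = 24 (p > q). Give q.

47

Since p = q + 24, we have 3337 = q(q + 24), so q² + 24q − 3337 = 0.
Discriminant: 24² + 4·3337 = 576 + 13348 = 13924; √13924 = 118.
q = (−24 + 118)/2 = 47, and p = q + 24 = 71.
Check: 47 · 71 = 3337.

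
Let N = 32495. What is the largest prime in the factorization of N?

97

32495 = 5 · 6499
6499 = 67 · 97
97 is prime.
So 32495 = 5 · 67 · 97; the largest prime factor is 97.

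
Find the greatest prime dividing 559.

43

559 = 13 · 43
43 is prime.
So 559 = 13 · 43; the largest prime factor is 43.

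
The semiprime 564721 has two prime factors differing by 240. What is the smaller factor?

Since p = q + 240, we have 564721 = q(q + 240), so q² + 240q − 564721 = 0.
Discriminant: 240² + 4·564721 = 57600 + 2258884 = 2316484; √2316484 = 1522.
q = (−240 + 1522)/2 = 641, and p = q + 240 = 881.
Check: 641 · 881 = 564721.

641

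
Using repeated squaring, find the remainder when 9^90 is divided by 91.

9^1 ≡ 9 (mod 91)
9^2 ≡ 9^2 = 81 ≡ 81 (mod 91)
9^4 ≡ 81^2 = 6561 ≡ 9 (mod 91)
9^8 ≡ 9^2 = 81 ≡ 81 (mod 91)
9^16 ≡ 81^2 = 6561 ≡ 9 (mod 91)
9^32 ≡ 9^2 = 81 ≡ 81 (mod 91)
9^64 ≡ 81^2 = 6561 ≡ 9 (mod 91)
90 = 64 + 16 + 8 + 2 in binary powers of 2.
So 9^90 ≡ 9 · 9 · 81 · 81 ≡ 1 (mod 91).
Since the result is 1, base 9 gives no evidence that 91 is composite.

1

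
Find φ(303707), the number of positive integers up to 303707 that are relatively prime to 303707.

Factor: 303707 = 31 · 97 · 101.
φ(303707) = (31−1) · (97−1) · (101−1) = 30 · 96 · 100 = 288000.

288000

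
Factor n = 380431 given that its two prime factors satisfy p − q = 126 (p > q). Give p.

683

Since p = q + 126, we have 380431 = q(q + 126), so q² + 126q − 380431 = 0.
Discriminant: 126² + 4·380431 = 15876 + 1521724 = 1537600; √1537600 = 1240.
q = (−126 + 1240)/2 = 557, and p = q + 126 = 683.
Check: 557 · 683 = 380431.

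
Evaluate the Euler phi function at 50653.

49284

Factor: 50653 = 37^3.
φ(50653) = 37^2·(37−1) = 49284.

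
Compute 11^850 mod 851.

26

11^1 ≡ 11 (mod 851)
11^2 ≡ 11^2 = 121 ≡ 121 (mod 851)
11^4 ≡ 121^2 = 14641 ≡ 174 (mod 851)
11^8 ≡ 174^2 = 30276 ≡ 491 (mod 851)
11^16 ≡ 491^2 = 241081 ≡ 248 (mod 851)
11^32 ≡ 248^2 = 61504 ≡ 232 (mod 851)
11^64 ≡ 232^2 = 53824 ≡ 211 (mod 851)
11^128 ≡ 211^2 = 44521 ≡ 269 (mod 851)
11^256 ≡ 269^2 = 72361 ≡ 26 (mod 851)
11^512 ≡ 26^2 = 676 ≡ 676 (mod 851)
850 = 512 + 256 + 64 + 16 + 2 in binary powers of 2.
So 11^850 ≡ 676 · 26 · 211 · 248 · 121 ≡ 26 (mod 851).
Since 26 ≠ 1, base 11 is a Fermat witness: 851 is composite.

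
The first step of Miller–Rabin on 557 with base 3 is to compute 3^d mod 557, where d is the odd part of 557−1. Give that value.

557 − 1 = 556 = 2^2 · 139, so d = 139.
3^1 ≡ 3 (mod 557)
3^2 ≡ 3^2 = 9 ≡ 9 (mod 557)
3^4 ≡ 9^2 = 81 ≡ 81 (mod 557)
3^8 ≡ 81^2 = 6561 ≡ 434 (mod 557)
3^16 ≡ 434^2 = 188356 ≡ 90 (mod 557)
3^32 ≡ 90^2 = 8100 ≡ 302 (mod 557)
3^64 ≡ 302^2 = 91204 ≡ 413 (mod 557)
3^128 ≡ 413^2 = 170569 ≡ 127 (mod 557)
139 = 128 + 8 + 2 + 1 in binary powers of 2.
So 3^139 ≡ 127 · 434 · 9 · 3 ≡ 439 (mod 557).
Squaring chain: 439 → 556; reaches −1, so base 3 does not prove 557 composite.

439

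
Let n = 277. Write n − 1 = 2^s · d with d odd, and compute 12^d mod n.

277 − 1 = 276 = 2^2 · 69, so d = 69.
12^1 ≡ 12 (mod 277)
12^2 ≡ 12^2 = 144 ≡ 144 (mod 277)
12^4 ≡ 144^2 = 20736 ≡ 238 (mod 277)
12^8 ≡ 238^2 = 56644 ≡ 136 (mod 277)
12^16 ≡ 136^2 = 18496 ≡ 214 (mod 277)
12^32 ≡ 214^2 = 45796 ≡ 91 (mod 277)
12^64 ≡ 91^2 = 8281 ≡ 248 (mod 277)
69 = 64 + 4 + 1 in binary powers of 2.
So 12^69 ≡ 248 · 238 · 12 ≡ 276 (mod 277).
Since 12^d ≡ 276 (mod 277), base 12 does not prove 277 composite.

276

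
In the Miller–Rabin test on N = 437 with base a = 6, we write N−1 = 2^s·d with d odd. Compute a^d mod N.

234

437 − 1 = 436 = 2^2 · 109, so d = 109.
6^1 ≡ 6 (mod 437)
6^2 ≡ 6^2 = 36 ≡ 36 (mod 437)
6^4 ≡ 36^2 = 1296 ≡ 422 (mod 437)
6^8 ≡ 422^2 = 178084 ≡ 225 (mod 437)
6^16 ≡ 225^2 = 50625 ≡ 370 (mod 437)
6^32 ≡ 370^2 = 136900 ≡ 119 (mod 437)
6^64 ≡ 119^2 = 14161 ≡ 177 (mod 437)
109 = 64 + 32 + 8 + 4 + 1 in binary powers of 2.
So 6^109 ≡ 177 · 119 · 225 · 422 · 6 ≡ 234 (mod 437).
Squaring chain: 234 → 131; never reaches −1, so base 6 is a Miller–Rabin witness that 437 is composite.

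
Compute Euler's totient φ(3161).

3024

Factor: 3161 = 29 · 109.
φ(3161) = (29−1) · (109−1) = 28 · 108 = 3024.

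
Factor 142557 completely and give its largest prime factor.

142557 = 3 · 47519
47519 = 19 · 2501
2501 = 41 · 61
61 is prime.
So 142557 = 3 · 19 · 41 · 61; the largest prime factor is 61.

61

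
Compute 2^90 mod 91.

2^1 ≡ 2 (mod 91)
2^2 ≡ 2^2 = 4 ≡ 4 (mod 91)
2^4 ≡ 4^2 = 16 ≡ 16 (mod 91)
2^8 ≡ 16^2 = 256 ≡ 74 (mod 91)
2^16 ≡ 74^2 = 5476 ≡ 16 (mod 91)
2^32 ≡ 16^2 = 256 ≡ 74 (mod 91)
2^64 ≡ 74^2 = 5476 ≡ 16 (mod 91)
90 = 64 + 16 + 8 + 2 in binary powers of 2.
So 2^90 ≡ 16 · 16 · 74 · 4 ≡ 64 (mod 91).
Since 64 ≠ 1, base 2 is a Fermat witness: 91 is composite.

64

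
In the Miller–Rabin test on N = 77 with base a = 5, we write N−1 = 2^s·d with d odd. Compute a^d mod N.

77 − 1 = 76 = 2^2 · 19, so d = 19.
5^1 ≡ 5 (mod 77)
5^2 ≡ 5^2 = 25 ≡ 25 (mod 77)
5^4 ≡ 25^2 = 625 ≡ 9 (mod 77)
5^8 ≡ 9^2 = 81 ≡ 4 (mod 77)
5^16 ≡ 4^2 = 16 ≡ 16 (mod 77)
19 = 16 + 2 + 1 in binary powers of 2.
So 5^19 ≡ 16 · 25 · 5 ≡ 75 (mod 77).
Squaring chain: 75 → 4; never reaches −1, so base 5 is a Miller–Rabin witness that 77 is composite.

75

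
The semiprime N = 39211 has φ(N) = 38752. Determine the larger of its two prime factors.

φ(n) = (p−1)(q−1) = n − (p+q) + 1, so p + q = 39211 − 38752 + 1 = 460.
p and q are the roots of t² − 460t + 39211 = 0.
Discriminant: 460² − 4·39211 = 211600 − 156844 = 54756; √54756 = 234.
q = (460 − 234)/2 = 113, p = (460 + 234)/2 = 347.
Check: 113 · 347 = 39211.

347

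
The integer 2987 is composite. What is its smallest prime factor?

2987 is odd.
Digit sum 26, not divisible by 3.
Ends in 7: not divisible by 5.
7: 2987 = 7·426 + 5
11: 2987 = 11·271 + 6
13: 2987 = 13·229 + 10
17: 2987 = 17·175 + 12
19: 2987 = 19·157 + 4
23: 2987 = 23·129 + 20
29: 2987 = 29·103

29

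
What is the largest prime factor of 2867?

61

2867 = 47 · 61
61 is prime.
So 2867 = 47 · 61; the largest prime factor is 61.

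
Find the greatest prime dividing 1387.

1387 = 19 · 73
73 is prime.
So 1387 = 19 · 73; the largest prime factor is 73.

73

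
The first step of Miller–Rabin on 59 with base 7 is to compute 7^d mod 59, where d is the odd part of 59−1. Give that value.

59 − 1 = 58 = 2^1 · 29, so d = 29.
7^1 ≡ 7 (mod 59)
7^2 ≡ 7^2 = 49 ≡ 49 (mod 59)
7^4 ≡ 49^2 = 2401 ≡ 41 (mod 59)
7^8 ≡ 41^2 = 1681 ≡ 29 (mod 59)
7^16 ≡ 29^2 = 841 ≡ 15 (mod 59)
29 = 16 + 8 + 4 + 1 in binary powers of 2.
So 7^29 ≡ 15 · 29 · 41 · 7 ≡ 1 (mod 59).
Since 7^d ≡ 1 (mod 59), base 7 does not prove 59 composite.

1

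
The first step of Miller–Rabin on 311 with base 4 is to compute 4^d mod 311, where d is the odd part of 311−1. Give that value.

311 − 1 = 310 = 2^1 · 155, so d = 155.
4^1 ≡ 4 (mod 311)
4^2 ≡ 4^2 = 16 ≡ 16 (mod 311)
4^4 ≡ 16^2 = 256 ≡ 256 (mod 311)
4^8 ≡ 256^2 = 65536 ≡ 226 (mod 311)
4^16 ≡ 226^2 = 51076 ≡ 72 (mod 311)
4^32 ≡ 72^2 = 5184 ≡ 208 (mod 311)
4^64 ≡ 208^2 = 43264 ≡ 35 (mod 311)
4^128 ≡ 35^2 = 1225 ≡ 292 (mod 311)
155 = 128 + 16 + 8 + 2 + 1 in binary powers of 2.
So 4^155 ≡ 292 · 72 · 226 · 16 · 4 ≡ 1 (mod 311).
Since 4^d ≡ 1 (mod 311), base 4 does not prove 311 composite.

1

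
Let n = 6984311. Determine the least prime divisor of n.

79

6984311 is odd.
Digit sum 32, not divisible by 3.
Ends in 1: not divisible by 5.
7: 6984311 = 7·997758 + 5
11: 6984311 = 11·634937 + 4
13: 6984311 = 13·537254 + 9
17: 6984311 = 17·410841 + 14
19: 6984311 = 19·367595 + 6
23: 6984311 = 23·303665 + 16
29: 6984311 = 29·240838 + 9
31: 6984311 = 31·225300 + 11
37: 6984311 = 37·188765 + 6
41: 6984311 = 41·170349 + 2
43: 6984311 = 43·162425 + 36
47: 6984311 = 47·148602 + 17
53: 6984311 = 53·131779 + 24
59: 6984311 = 59·118378 + 9
61: 6984311 = 61·114496 + 55
67: 6984311 = 67·104243 + 30
71: 6984311 = 71·98370 + 41
73: 6984311 = 73·95675 + 36
79: 6984311 = 79·88409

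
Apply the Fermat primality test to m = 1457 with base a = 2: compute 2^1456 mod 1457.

2^1 ≡ 2 (mod 1457)
2^2 ≡ 2^2 = 4 ≡ 4 (mod 1457)
2^4 ≡ 4^2 = 16 ≡ 16 (mod 1457)
2^8 ≡ 16^2 = 256 ≡ 256 (mod 1457)
2^16 ≡ 256^2 = 65536 ≡ 1428 (mod 1457)
2^32 ≡ 1428^2 = 2039184 ≡ 841 (mod 1457)
2^64 ≡ 841^2 = 707281 ≡ 636 (mod 1457)
2^128 ≡ 636^2 = 404496 ≡ 907 (mod 1457)
2^256 ≡ 907^2 = 822649 ≡ 901 (mod 1457)
2^512 ≡ 901^2 = 811801 ≡ 252 (mod 1457)
2^1024 ≡ 252^2 = 63504 ≡ 853 (mod 1457)
1456 = 1024 + 256 + 128 + 32 + 16 in binary powers of 2.
So 2^1456 ≡ 853 · 901 · 907 · 841 · 1428 ≡ 1397 (mod 1457).
Since 1397 ≠ 1, base 2 is a Fermat witness: 1457 is composite.

1397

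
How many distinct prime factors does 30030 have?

30030 = 2 · 15015
15015 = 3 · 5005
5005 = 5 · 1001
1001 = 7 · 143
143 = 11 · 13
30030 = 2 · 3 · 5 · 7 · 11 · 13, which has 6 distinct prime factors.

6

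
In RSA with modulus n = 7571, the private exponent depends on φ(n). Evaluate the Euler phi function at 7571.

7392

Factor: 7571 = 67 · 113.
φ(7571) = (67−1) · (113−1) = 66 · 112 = 7392.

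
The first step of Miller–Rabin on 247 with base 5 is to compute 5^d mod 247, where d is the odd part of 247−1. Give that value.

216

247 − 1 = 246 = 2^1 · 123, so d = 123.
5^1 ≡ 5 (mod 247)
5^2 ≡ 5^2 = 25 ≡ 25 (mod 247)
5^4 ≡ 25^2 = 625 ≡ 131 (mod 247)
5^8 ≡ 131^2 = 17161 ≡ 118 (mod 247)
5^16 ≡ 118^2 = 13924 ≡ 92 (mod 247)
5^32 ≡ 92^2 = 8464 ≡ 66 (mod 247)
5^64 ≡ 66^2 = 4356 ≡ 157 (mod 247)
123 = 64 + 32 + 16 + 8 + 2 + 1 in binary powers of 2.
So 5^123 ≡ 157 · 66 · 92 · 118 · 25 · 5 ≡ 216 (mod 247).
Squaring chain: 216; never reaches −1, so base 5 is a Miller–Rabin witness that 247 is composite.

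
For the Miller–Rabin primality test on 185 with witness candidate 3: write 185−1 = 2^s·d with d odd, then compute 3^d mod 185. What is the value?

132

185 − 1 = 184 = 2^3 · 23, so d = 23.
3^1 ≡ 3 (mod 185)
3^2 ≡ 3^2 = 9 ≡ 9 (mod 185)
3^4 ≡ 9^2 = 81 ≡ 81 (mod 185)
3^8 ≡ 81^2 = 6561 ≡ 86 (mod 185)
3^16 ≡ 86^2 = 7396 ≡ 181 (mod 185)
23 = 16 + 4 + 2 + 1 in binary powers of 2.
So 3^23 ≡ 181 · 81 · 9 · 3 ≡ 132 (mod 185).
Squaring chain: 132 → 34 → 46; never reaches −1, so base 3 is a Miller–Rabin witness that 185 is composite.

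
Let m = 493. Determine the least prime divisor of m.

17

493 is odd.
Digit sum 16, not divisible by 3.
Ends in 3: not divisible by 5.
7: 493 = 7·70 + 3
11: 493 = 11·44 + 9
13: 493 = 13·37 + 12
17: 493 = 17·29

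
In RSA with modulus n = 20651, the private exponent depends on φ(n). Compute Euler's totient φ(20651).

20352

Factor: 20651 = 107 · 193.
φ(20651) = (107−1) · (193−1) = 106 · 192 = 20352.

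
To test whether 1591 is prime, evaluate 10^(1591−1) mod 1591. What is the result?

704

10^1 ≡ 10 (mod 1591)
10^2 ≡ 10^2 = 100 ≡ 100 (mod 1591)
10^4 ≡ 100^2 = 10000 ≡ 454 (mod 1591)
10^8 ≡ 454^2 = 206116 ≡ 877 (mod 1591)
10^16 ≡ 877^2 = 769129 ≡ 676 (mod 1591)
10^32 ≡ 676^2 = 456976 ≡ 359 (mod 1591)
10^64 ≡ 359^2 = 128881 ≡ 10 (mod 1591)
10^128 ≡ 10^2 = 100 ≡ 100 (mod 1591)
10^256 ≡ 100^2 = 10000 ≡ 454 (mod 1591)
10^512 ≡ 454^2 = 206116 ≡ 877 (mod 1591)
10^1024 ≡ 877^2 = 769129 ≡ 676 (mod 1591)
1590 = 1024 + 512 + 32 + 16 + 4 + 2 in binary powers of 2.
So 10^1590 ≡ 676 · 877 · 359 · 676 · 454 · 100 ≡ 704 (mod 1591).
Since 704 ≠ 1, base 10 is a Fermat witness: 1591 is composite.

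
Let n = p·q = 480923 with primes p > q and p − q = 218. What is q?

593

Since p = q + 218, we have 480923 = q(q + 218), so q² + 218q − 480923 = 0.
Discriminant: 218² + 4·480923 = 47524 + 1923692 = 1971216; √1971216 = 1404.
q = (−218 + 1404)/2 = 593, and p = q + 218 = 811.
Check: 593 · 811 = 480923.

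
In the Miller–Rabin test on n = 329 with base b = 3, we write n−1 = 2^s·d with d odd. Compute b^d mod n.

194

329 − 1 = 328 = 2^3 · 41, so d = 41.
3^1 ≡ 3 (mod 329)
3^2 ≡ 3^2 = 9 ≡ 9 (mod 329)
3^4 ≡ 9^2 = 81 ≡ 81 (mod 329)
3^8 ≡ 81^2 = 6561 ≡ 310 (mod 329)
3^16 ≡ 310^2 = 96100 ≡ 32 (mod 329)
3^32 ≡ 32^2 = 1024 ≡ 37 (mod 329)
41 = 32 + 8 + 1 in binary powers of 2.
So 3^41 ≡ 37 · 310 · 3 ≡ 194 (mod 329).
Squaring chain: 194 → 130 → 121; never reaches −1, so base 3 is a Miller–Rabin witness that 329 is composite.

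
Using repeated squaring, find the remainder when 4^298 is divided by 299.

165

4^1 ≡ 4 (mod 299)
4^2 ≡ 4^2 = 16 ≡ 16 (mod 299)
4^4 ≡ 16^2 = 256 ≡ 256 (mod 299)
4^8 ≡ 256^2 = 65536 ≡ 55 (mod 299)
4^16 ≡ 55^2 = 3025 ≡ 35 (mod 299)
4^32 ≡ 35^2 = 1225 ≡ 29 (mod 299)
4^64 ≡ 29^2 = 841 ≡ 243 (mod 299)
4^128 ≡ 243^2 = 59049 ≡ 146 (mod 299)
4^256 ≡ 146^2 = 21316 ≡ 87 (mod 299)
298 = 256 + 32 + 8 + 2 in binary powers of 2.
So 4^298 ≡ 87 · 29 · 55 · 16 ≡ 165 (mod 299).
Since 165 ≠ 1, base 4 is a Fermat witness: 299 is composite.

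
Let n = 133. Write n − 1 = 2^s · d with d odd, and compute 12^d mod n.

133 − 1 = 132 = 2^2 · 33, so d = 33.
12^1 ≡ 12 (mod 133)
12^2 ≡ 12^2 = 144 ≡ 11 (mod 133)
12^4 ≡ 11^2 = 121 ≡ 121 (mod 133)
12^8 ≡ 121^2 = 14641 ≡ 11 (mod 133)
12^16 ≡ 11^2 = 121 ≡ 121 (mod 133)
12^32 ≡ 121^2 = 14641 ≡ 11 (mod 133)
33 = 32 + 1 in binary powers of 2.
So 12^33 ≡ 11 · 12 ≡ 132 (mod 133).
Since 12^d ≡ 132 (mod 133), base 12 does not prove 133 composite.

132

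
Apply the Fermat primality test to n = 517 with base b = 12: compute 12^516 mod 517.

243

12^1 ≡ 12 (mod 517)
12^2 ≡ 12^2 = 144 ≡ 144 (mod 517)
12^4 ≡ 144^2 = 20736 ≡ 56 (mod 517)
12^8 ≡ 56^2 = 3136 ≡ 34 (mod 517)
12^16 ≡ 34^2 = 1156 ≡ 122 (mod 517)
12^32 ≡ 122^2 = 14884 ≡ 408 (mod 517)
12^64 ≡ 408^2 = 166464 ≡ 507 (mod 517)
12^128 ≡ 507^2 = 257049 ≡ 100 (mod 517)
12^256 ≡ 100^2 = 10000 ≡ 177 (mod 517)
12^512 ≡ 177^2 = 31329 ≡ 309 (mod 517)
516 = 512 + 4 in binary powers of 2.
So 12^516 ≡ 309 · 56 ≡ 243 (mod 517).
Since 243 ≠ 1, base 12 is a Fermat witness: 517 is composite.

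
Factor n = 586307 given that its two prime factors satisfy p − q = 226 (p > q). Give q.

Since p = q + 226, we have 586307 = q(q + 226), so q² + 226q − 586307 = 0.
Discriminant: 226² + 4·586307 = 51076 + 2345228 = 2396304; √2396304 = 1548.
q = (−226 + 1548)/2 = 661, and p = q + 226 = 887.
Check: 661 · 887 = 586307.

661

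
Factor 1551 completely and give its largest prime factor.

47

1551 = 3 · 517
517 = 11 · 47
47 is prime.
So 1551 = 3 · 11 · 47; the largest prime factor is 47.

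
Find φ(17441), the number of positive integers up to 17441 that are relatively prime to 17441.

Factor: 17441 = 107 · 163.
φ(17441) = (107−1) · (163−1) = 106 · 162 = 17172.

17172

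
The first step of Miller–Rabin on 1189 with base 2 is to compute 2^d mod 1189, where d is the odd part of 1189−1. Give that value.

1189 − 1 = 1188 = 2^2 · 297, so d = 297.
2^1 ≡ 2 (mod 1189)
2^2 ≡ 2^2 = 4 ≡ 4 (mod 1189)
2^4 ≡ 4^2 = 16 ≡ 16 (mod 1189)
2^8 ≡ 16^2 = 256 ≡ 256 (mod 1189)
2^16 ≡ 256^2 = 65536 ≡ 141 (mod 1189)
2^32 ≡ 141^2 = 19881 ≡ 857 (mod 1189)
2^64 ≡ 857^2 = 734449 ≡ 836 (mod 1189)
2^128 ≡ 836^2 = 698896 ≡ 953 (mod 1189)
2^256 ≡ 953^2 = 908209 ≡ 1002 (mod 1189)
297 = 256 + 32 + 8 + 1 in binary powers of 2.
So 2^297 ≡ 1002 · 857 · 256 · 2 ≡ 282 (mod 1189).
Squaring chain: 282 → 1050; never reaches −1, so base 2 is a Miller–Rabin witness that 1189 is composite.

282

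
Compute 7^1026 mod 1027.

324

7^1 ≡ 7 (mod 1027)
7^2 ≡ 7^2 = 49 ≡ 49 (mod 1027)
7^4 ≡ 49^2 = 2401 ≡ 347 (mod 1027)
7^8 ≡ 347^2 = 120409 ≡ 250 (mod 1027)
7^16 ≡ 250^2 = 62500 ≡ 880 (mod 1027)
7^32 ≡ 880^2 = 774400 ≡ 42 (mod 1027)
7^64 ≡ 42^2 = 1764 ≡ 737 (mod 1027)
7^128 ≡ 737^2 = 543169 ≡ 913 (mod 1027)
7^256 ≡ 913^2 = 833569 ≡ 672 (mod 1027)
7^512 ≡ 672^2 = 451584 ≡ 731 (mod 1027)
7^1024 ≡ 731^2 = 534361 ≡ 321 (mod 1027)
1026 = 1024 + 2 in binary powers of 2.
So 7^1026 ≡ 321 · 49 ≡ 324 (mod 1027).
Since 324 ≠ 1, base 7 is a Fermat witness: 1027 is composite.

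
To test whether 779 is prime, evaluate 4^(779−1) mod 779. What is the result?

4^1 ≡ 4 (mod 779)
4^2 ≡ 4^2 = 16 ≡ 16 (mod 779)
4^4 ≡ 16^2 = 256 ≡ 256 (mod 779)
4^8 ≡ 256^2 = 65536 ≡ 100 (mod 779)
4^16 ≡ 100^2 = 10000 ≡ 652 (mod 779)
4^32 ≡ 652^2 = 425104 ≡ 549 (mod 779)
4^64 ≡ 549^2 = 301401 ≡ 707 (mod 779)
4^128 ≡ 707^2 = 499849 ≡ 510 (mod 779)
4^256 ≡ 510^2 = 260100 ≡ 693 (mod 779)
4^512 ≡ 693^2 = 480249 ≡ 385 (mod 779)
778 = 512 + 256 + 8 + 2 in binary powers of 2.
So 4^778 ≡ 385 · 693 · 100 · 16 ≡ 674 (mod 779).
Since 674 ≠ 1, base 4 is a Fermat witness: 779 is composite.

674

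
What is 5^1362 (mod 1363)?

306

5^1 ≡ 5 (mod 1363)
5^2 ≡ 5^2 = 25 ≡ 25 (mod 1363)
5^4 ≡ 25^2 = 625 ≡ 625 (mod 1363)
5^8 ≡ 625^2 = 390625 ≡ 807 (mod 1363)
5^16 ≡ 807^2 = 651249 ≡ 1098 (mod 1363)
5^32 ≡ 1098^2 = 1205604 ≡ 712 (mod 1363)
5^64 ≡ 712^2 = 506944 ≡ 1271 (mod 1363)
5^128 ≡ 1271^2 = 1615441 ≡ 286 (mod 1363)
5^256 ≡ 286^2 = 81796 ≡ 16 (mod 1363)
5^512 ≡ 16^2 = 256 ≡ 256 (mod 1363)
5^1024 ≡ 256^2 = 65536 ≡ 112 (mod 1363)
1362 = 1024 + 256 + 64 + 16 + 2 in binary powers of 2.
So 5^1362 ≡ 112 · 16 · 1271 · 1098 · 25 ≡ 306 (mod 1363).
Since 306 ≠ 1, base 5 is a Fermat witness: 1363 is composite.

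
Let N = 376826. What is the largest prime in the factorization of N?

89

376826 = 2 · 188413
188413 = 29 · 6497
6497 = 73 · 89
89 is prime.
So 376826 = 2 · 29 · 73 · 89; the largest prime factor is 89.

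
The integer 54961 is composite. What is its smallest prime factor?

54961 is odd.
Digit sum 25, not divisible by 3.
Ends in 1: not divisible by 5.
7: 54961 = 7·7851 + 4
11: 54961 = 11·4996 + 5
13: 54961 = 13·4227 + 10
17: 54961 = 17·3233

17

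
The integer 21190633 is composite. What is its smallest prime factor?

89

21190633 is odd.
Digit sum 25, not divisible by 3.
Ends in 3: not divisible by 5.
7: 21190633 = 7·3027233 + 2
11: 21190633 = 11·1926421 + 2
13: 21190633 = 13·1630048 + 9
17: 21190633 = 17·1246507 + 14
19: 21190633 = 19·1115296 + 9
23: 21190633 = 23·921331 + 20
29: 21190633 = 29·730711 + 14
31: 21190633 = 31·683568 + 25
37: 21190633 = 37·572719 + 30
41: 21190633 = 41·516844 + 29
43: 21190633 = 43·492805 + 18
47: 21190633 = 47·450864 + 25
53: 21190633 = 53·399823 + 14
59: 21190633 = 59·359163 + 16
61: 21190633 = 61·347387 + 26
67: 21190633 = 67·316278 + 7
71: 21190633 = 71·298459 + 44
73: 21190633 = 73·290282 + 47
79: 21190633 = 79·268235 + 68
83: 21190633 = 83·255308 + 69
89: 21190633 = 89·238097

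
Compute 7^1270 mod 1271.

7^1 ≡ 7 (mod 1271)
7^2 ≡ 7^2 = 49 ≡ 49 (mod 1271)
7^4 ≡ 49^2 = 2401 ≡ 1130 (mod 1271)
7^8 ≡ 1130^2 = 1276900 ≡ 816 (mod 1271)
7^16 ≡ 816^2 = 665856 ≡ 1123 (mod 1271)
7^32 ≡ 1123^2 = 1261129 ≡ 297 (mod 1271)
7^64 ≡ 297^2 = 88209 ≡ 510 (mod 1271)
7^128 ≡ 510^2 = 260100 ≡ 816 (mod 1271)
7^256 ≡ 816^2 = 665856 ≡ 1123 (mod 1271)
7^512 ≡ 1123^2 = 1261129 ≡ 297 (mod 1271)
7^1024 ≡ 297^2 = 88209 ≡ 510 (mod 1271)
1270 = 1024 + 128 + 64 + 32 + 16 + 4 + 2 in binary powers of 2.
So 7^1270 ≡ 510 · 816 · 510 · 297 · 1123 · 1130 · 49 ≡ 893 (mod 1271).
Since 893 ≠ 1, base 7 is a Fermat witness: 1271 is composite.

893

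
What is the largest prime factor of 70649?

70649 = 31 · 2279
2279 = 43 · 53
53 is prime.
So 70649 = 31 · 43 · 53; the largest prime factor is 53.

53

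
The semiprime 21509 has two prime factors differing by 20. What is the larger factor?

157

Since p = q + 20, we have 21509 = q(q + 20), so q² + 20q − 21509 = 0.
Discriminant: 20² + 4·21509 = 400 + 86036 = 86436; √86436 = 294.
q = (−20 + 294)/2 = 137, and p = q + 20 = 157.
Check: 137 · 157 = 21509.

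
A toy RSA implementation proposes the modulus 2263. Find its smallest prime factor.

2263 is odd.
Digit sum 13, not divisible by 3.
Ends in 3: not divisible by 5.
7: 2263 = 7·323 + 2
11: 2263 = 11·205 + 8
13: 2263 = 13·174 + 1
17: 2263 = 17·133 + 2
19: 2263 = 19·119 + 2
23: 2263 = 23·98 + 9
29: 2263 = 29·78 + 1
31: 2263 = 31·73

31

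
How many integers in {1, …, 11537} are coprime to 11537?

Factor: 11537 = 83 · 139.
φ(11537) = (83−1) · (139−1) = 82 · 138 = 11316.

11316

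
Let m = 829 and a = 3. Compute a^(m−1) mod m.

1

3^1 ≡ 3 (mod 829)
3^2 ≡ 3^2 = 9 ≡ 9 (mod 829)
3^4 ≡ 9^2 = 81 ≡ 81 (mod 829)
3^8 ≡ 81^2 = 6561 ≡ 758 (mod 829)
3^16 ≡ 758^2 = 574564 ≡ 67 (mod 829)
3^32 ≡ 67^2 = 4489 ≡ 344 (mod 829)
3^64 ≡ 344^2 = 118336 ≡ 618 (mod 829)
3^128 ≡ 618^2 = 381924 ≡ 584 (mod 829)
3^256 ≡ 584^2 = 341056 ≡ 337 (mod 829)
3^512 ≡ 337^2 = 113569 ≡ 825 (mod 829)
828 = 512 + 256 + 32 + 16 + 8 + 4 in binary powers of 2.
So 3^828 ≡ 825 · 337 · 344 · 67 · 758 · 81 ≡ 1 (mod 829).
Since the result is 1, base 3 gives no evidence that 829 is composite.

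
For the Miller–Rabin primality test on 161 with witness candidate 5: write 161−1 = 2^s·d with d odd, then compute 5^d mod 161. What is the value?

161 − 1 = 160 = 2^5 · 5, so d = 5.
5^1 ≡ 5 (mod 161)
5^2 ≡ 5^2 = 25 ≡ 25 (mod 161)
5^4 ≡ 25^2 = 625 ≡ 142 (mod 161)
5 = 4 + 1 in binary powers of 2.
So 5^5 ≡ 142 · 5 ≡ 66 (mod 161).
Squaring chain: 66 → 9 → 81 → 121 → 151; never reaches −1, so base 5 is a Miller–Rabin witness that 161 is composite.

66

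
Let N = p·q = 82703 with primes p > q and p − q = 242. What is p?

433

Since p = q + 242, we have 82703 = q(q + 242), so q² + 242q − 82703 = 0.
Discriminant: 242² + 4·82703 = 58564 + 330812 = 389376; √389376 = 624.
q = (−242 + 624)/2 = 191, and p = q + 242 = 433.
Check: 191 · 433 = 82703.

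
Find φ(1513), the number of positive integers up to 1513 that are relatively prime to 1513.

1408

Factor: 1513 = 17 · 89.
φ(1513) = (17−1) · (89−1) = 16 · 88 = 1408.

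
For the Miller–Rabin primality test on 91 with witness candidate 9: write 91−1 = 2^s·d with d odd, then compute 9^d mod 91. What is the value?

1

91 − 1 = 90 = 2^1 · 45, so d = 45.
9^1 ≡ 9 (mod 91)
9^2 ≡ 9^2 = 81 ≡ 81 (mod 91)
9^4 ≡ 81^2 = 6561 ≡ 9 (mod 91)
9^8 ≡ 9^2 = 81 ≡ 81 (mod 91)
9^16 ≡ 81^2 = 6561 ≡ 9 (mod 91)
9^32 ≡ 9^2 = 81 ≡ 81 (mod 91)
45 = 32 + 8 + 4 + 1 in binary powers of 2.
So 9^45 ≡ 81 · 81 · 9 · 9 ≡ 1 (mod 91).
Since 9^d ≡ 1 (mod 91), base 9 does not prove 91 composite.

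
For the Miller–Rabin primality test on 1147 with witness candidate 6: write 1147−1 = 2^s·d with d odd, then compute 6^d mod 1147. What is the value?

154

1147 − 1 = 1146 = 2^1 · 573, so d = 573.
6^1 ≡ 6 (mod 1147)
6^2 ≡ 6^2 = 36 ≡ 36 (mod 1147)
6^4 ≡ 36^2 = 1296 ≡ 149 (mod 1147)
6^8 ≡ 149^2 = 22201 ≡ 408 (mod 1147)
6^16 ≡ 408^2 = 166464 ≡ 149 (mod 1147)
6^32 ≡ 149^2 = 22201 ≡ 408 (mod 1147)
6^64 ≡ 408^2 = 166464 ≡ 149 (mod 1147)
6^128 ≡ 149^2 = 22201 ≡ 408 (mod 1147)
6^256 ≡ 408^2 = 166464 ≡ 149 (mod 1147)
6^512 ≡ 149^2 = 22201 ≡ 408 (mod 1147)
573 = 512 + 32 + 16 + 8 + 4 + 1 in binary powers of 2.
So 6^573 ≡ 408 · 408 · 149 · 408 · 149 · 6 ≡ 154 (mod 1147).
Squaring chain: 154; never reaches −1, so base 6 is a Miller–Rabin witness that 1147 is composite.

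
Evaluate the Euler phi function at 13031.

Factor: 13031 = 83 · 157.
φ(13031) = (83−1) · (157−1) = 82 · 156 = 12792.

12792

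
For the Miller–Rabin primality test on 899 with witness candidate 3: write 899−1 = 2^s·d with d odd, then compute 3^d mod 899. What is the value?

899 − 1 = 898 = 2^1 · 449, so d = 449.
3^1 ≡ 3 (mod 899)
3^2 ≡ 3^2 = 9 ≡ 9 (mod 899)
3^4 ≡ 9^2 = 81 ≡ 81 (mod 899)
3^8 ≡ 81^2 = 6561 ≡ 268 (mod 899)
3^16 ≡ 268^2 = 71824 ≡ 803 (mod 899)
3^32 ≡ 803^2 = 644809 ≡ 226 (mod 899)
3^64 ≡ 226^2 = 51076 ≡ 732 (mod 899)
3^128 ≡ 732^2 = 535824 ≡ 20 (mod 899)
3^256 ≡ 20^2 = 400 ≡ 400 (mod 899)
449 = 256 + 128 + 64 + 1 in binary powers of 2.
So 3^449 ≡ 400 · 20 · 732 · 3 ≡ 641 (mod 899).
Squaring chain: 641; never reaches −1, so base 3 is a Miller–Rabin witness that 899 is composite.

641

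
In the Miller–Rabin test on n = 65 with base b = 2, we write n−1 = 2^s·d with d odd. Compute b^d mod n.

2

65 − 1 = 64 = 2^6 · 1, so d = 1.
2^1 ≡ 2 (mod 65)
1 = 1 in binary powers of 2.
So 2^1 ≡ 2 ≡ 2 (mod 65).
Squaring chain: 2 → 4 → 16 → 61 → 16 → 61; never reaches −1, so base 2 is a Miller–Rabin witness that 65 is composite.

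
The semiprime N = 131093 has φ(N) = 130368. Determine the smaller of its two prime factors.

337

φ(n) = (p−1)(q−1) = n − (p+q) + 1, so p + q = 131093 − 130368 + 1 = 726.
p and q are the roots of t² − 726t + 131093 = 0.
Discriminant: 726² − 4·131093 = 527076 − 524372 = 2704; √2704 = 52.
q = (726 − 52)/2 = 337, p = (726 + 52)/2 = 389.
Check: 337 · 389 = 131093.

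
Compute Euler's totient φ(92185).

Factor: 92185 = 5 · 103 · 179.
φ(92185) = (5−1) · (103−1) · (179−1) = 4 · 102 · 178 = 72624.

72624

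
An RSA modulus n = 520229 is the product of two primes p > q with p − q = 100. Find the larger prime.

773

Since p = q + 100, we have 520229 = q(q + 100), so q² + 100q − 520229 = 0.
Discriminant: 100² + 4·520229 = 10000 + 2080916 = 2090916; √2090916 = 1446.
q = (−100 + 1446)/2 = 673, and p = q + 100 = 773.
Check: 673 · 773 = 520229.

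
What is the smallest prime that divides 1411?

1411 is odd.
Digit sum 7, not divisible by 3.
Ends in 1: not divisible by 5.
7: 1411 = 7·201 + 4
11: 1411 = 11·128 + 3
13: 1411 = 13·108 + 7
17: 1411 = 17·83

17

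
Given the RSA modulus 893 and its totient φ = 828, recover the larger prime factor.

47

φ(n) = (p−1)(q−1) = n − (p+q) + 1, so p + q = 893 − 828 + 1 = 66.
p and q are the roots of t² − 66t + 893 = 0.
Discriminant: 66² − 4·893 = 4356 − 3572 = 784; √784 = 28.
q = (66 − 28)/2 = 19, p = (66 + 28)/2 = 47.
Check: 19 · 47 = 893.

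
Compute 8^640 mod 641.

1

8^1 ≡ 8 (mod 641)
8^2 ≡ 8^2 = 64 ≡ 64 (mod 641)
8^4 ≡ 64^2 = 4096 ≡ 250 (mod 641)
8^8 ≡ 250^2 = 62500 ≡ 323 (mod 641)
8^16 ≡ 323^2 = 104329 ≡ 487 (mod 641)
8^32 ≡ 487^2 = 237169 ≡ 640 (mod 641)
8^64 ≡ 640^2 = 409600 ≡ 1 (mod 641)
8^128 ≡ 1^2 = 1 ≡ 1 (mod 641)
8^256 ≡ 1^2 = 1 ≡ 1 (mod 641)
8^512 ≡ 1^2 = 1 ≡ 1 (mod 641)
640 = 512 + 128 in binary powers of 2.
So 8^640 ≡ 1 · 1 ≡ 1 (mod 641).
Since the result is 1, base 8 gives no evidence that 641 is composite.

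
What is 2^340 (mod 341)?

1

2^1 ≡ 2 (mod 341)
2^2 ≡ 2^2 = 4 ≡ 4 (mod 341)
2^4 ≡ 4^2 = 16 ≡ 16 (mod 341)
2^8 ≡ 16^2 = 256 ≡ 256 (mod 341)
2^16 ≡ 256^2 = 65536 ≡ 64 (mod 341)
2^32 ≡ 64^2 = 4096 ≡ 4 (mod 341)
2^64 ≡ 4^2 = 16 ≡ 16 (mod 341)
2^128 ≡ 16^2 = 256 ≡ 256 (mod 341)
2^256 ≡ 256^2 = 65536 ≡ 64 (mod 341)
340 = 256 + 64 + 16 + 4 in binary powers of 2.
So 2^340 ≡ 64 · 16 · 64 · 16 ≡ 1 (mod 341).
Since the result is 1, base 2 gives no evidence that 341 is composite.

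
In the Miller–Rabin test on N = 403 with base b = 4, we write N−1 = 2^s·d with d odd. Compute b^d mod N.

403 − 1 = 402 = 2^1 · 201, so d = 201.
4^1 ≡ 4 (mod 403)
4^2 ≡ 4^2 = 16 ≡ 16 (mod 403)
4^4 ≡ 16^2 = 256 ≡ 256 (mod 403)
4^8 ≡ 256^2 = 65536 ≡ 250 (mod 403)
4^16 ≡ 250^2 = 62500 ≡ 35 (mod 403)
4^32 ≡ 35^2 = 1225 ≡ 16 (mod 403)
4^64 ≡ 16^2 = 256 ≡ 256 (mod 403)
4^128 ≡ 256^2 = 65536 ≡ 250 (mod 403)
201 = 128 + 64 + 8 + 1 in binary powers of 2.
So 4^201 ≡ 250 · 256 · 250 · 4 ≡ 376 (mod 403).
Squaring chain: 376; never reaches −1, so base 4 is a Miller–Rabin witness that 403 is composite.

376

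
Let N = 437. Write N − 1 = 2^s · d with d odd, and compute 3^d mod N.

437 − 1 = 436 = 2^2 · 109, so d = 109.
3^1 ≡ 3 (mod 437)
3^2 ≡ 3^2 = 9 ≡ 9 (mod 437)
3^4 ≡ 9^2 = 81 ≡ 81 (mod 437)
3^8 ≡ 81^2 = 6561 ≡ 6 (mod 437)
3^16 ≡ 6^2 = 36 ≡ 36 (mod 437)
3^32 ≡ 36^2 = 1296 ≡ 422 (mod 437)
3^64 ≡ 422^2 = 178084 ≡ 225 (mod 437)
109 = 64 + 32 + 8 + 4 + 1 in binary powers of 2.
So 3^109 ≡ 225 · 422 · 6 · 81 · 3 ≡ 307 (mod 437).
Squaring chain: 307 → 294; never reaches −1, so base 3 is a Miller–Rabin witness that 437 is composite.

307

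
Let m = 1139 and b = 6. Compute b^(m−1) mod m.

920

6^1 ≡ 6 (mod 1139)
6^2 ≡ 6^2 = 36 ≡ 36 (mod 1139)
6^4 ≡ 36^2 = 1296 ≡ 157 (mod 1139)
6^8 ≡ 157^2 = 24649 ≡ 730 (mod 1139)
6^16 ≡ 730^2 = 532900 ≡ 987 (mod 1139)
6^32 ≡ 987^2 = 974169 ≡ 324 (mod 1139)
6^64 ≡ 324^2 = 104976 ≡ 188 (mod 1139)
6^128 ≡ 188^2 = 35344 ≡ 35 (mod 1139)
6^256 ≡ 35^2 = 1225 ≡ 86 (mod 1139)
6^512 ≡ 86^2 = 7396 ≡ 562 (mod 1139)
6^1024 ≡ 562^2 = 315844 ≡ 341 (mod 1139)
1138 = 1024 + 64 + 32 + 16 + 2 in binary powers of 2.
So 6^1138 ≡ 341 · 188 · 324 · 987 · 36 ≡ 920 (mod 1139).
Since 920 ≠ 1, base 6 is a Fermat witness: 1139 is composite.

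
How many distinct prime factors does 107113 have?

107113 = 43 · 2491
2491 = 47 · 53
107113 = 43 · 47 · 53, which has 3 distinct prime factors.

3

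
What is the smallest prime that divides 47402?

47402 is even: 2 divides it.

2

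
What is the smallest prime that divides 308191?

13

308191 is odd.
Digit sum 22, not divisible by 3.
Ends in 1: not divisible by 5.
7: 308191 = 7·44027 + 2
11: 308191 = 11·28017 + 4
13: 308191 = 13·23707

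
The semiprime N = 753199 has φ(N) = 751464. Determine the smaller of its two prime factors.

853

φ(n) = (p−1)(q−1) = n − (p+q) + 1, so p + q = 753199 − 751464 + 1 = 1736.
p and q are the roots of t² − 1736t + 753199 = 0.
Discriminant: 1736² − 4·753199 = 3013696 − 3012796 = 900; √900 = 30.
q = (1736 − 30)/2 = 853, p = (1736 + 30)/2 = 883.
Check: 853 · 883 = 753199.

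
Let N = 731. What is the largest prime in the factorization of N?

731 = 17 · 43
43 is prime.
So 731 = 17 · 43; the largest prime factor is 43.

43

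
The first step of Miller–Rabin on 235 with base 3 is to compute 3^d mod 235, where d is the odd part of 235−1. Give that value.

235 − 1 = 234 = 2^1 · 117, so d = 117.
3^1 ≡ 3 (mod 235)
3^2 ≡ 3^2 = 9 ≡ 9 (mod 235)
3^4 ≡ 9^2 = 81 ≡ 81 (mod 235)
3^8 ≡ 81^2 = 6561 ≡ 216 (mod 235)
3^16 ≡ 216^2 = 46656 ≡ 126 (mod 235)
3^32 ≡ 126^2 = 15876 ≡ 131 (mod 235)
3^64 ≡ 131^2 = 17161 ≡ 6 (mod 235)
117 = 64 + 32 + 16 + 4 + 1 in binary powers of 2.
So 3^117 ≡ 6 · 131 · 126 · 81 · 3 ≡ 103 (mod 235).
Squaring chain: 103; never reaches −1, so base 3 is a Miller–Rabin witness that 235 is composite.

103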